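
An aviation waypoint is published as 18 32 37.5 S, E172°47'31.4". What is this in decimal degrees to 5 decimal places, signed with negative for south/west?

-18.54375, 172.79206

Lat: 32′ + 37.5″ = 32.62500′; 18 + 32.62500/60 = 18.543750
S ⇒ negate
Lon: 172° + 47/60 + 31.4/3600 = 172 + 0.783333 + 0.008722 = 172.792056
E → positive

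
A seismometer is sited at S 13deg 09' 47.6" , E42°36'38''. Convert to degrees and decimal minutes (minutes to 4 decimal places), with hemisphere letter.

Lat: 9 + 47.6/60 = 9.793333′
λ: seconds/60 = 0.63333; minutes = 36 + 0.63333 = 36.633333

13° 9.7933′ S, 42° 36.6333′ E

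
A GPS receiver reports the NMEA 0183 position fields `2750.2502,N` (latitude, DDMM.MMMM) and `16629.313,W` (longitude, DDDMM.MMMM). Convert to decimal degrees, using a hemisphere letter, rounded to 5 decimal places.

27.83750° N, 166.48855° W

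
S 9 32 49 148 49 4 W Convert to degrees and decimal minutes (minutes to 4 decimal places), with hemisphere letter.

9° 32.8167′ S, 148° 49.0667′ W

Lat: seconds/60 = 0.81667; minutes = 32 + 0.81667 = 32.816667
λ: 49 + 4/60 = 49.066667′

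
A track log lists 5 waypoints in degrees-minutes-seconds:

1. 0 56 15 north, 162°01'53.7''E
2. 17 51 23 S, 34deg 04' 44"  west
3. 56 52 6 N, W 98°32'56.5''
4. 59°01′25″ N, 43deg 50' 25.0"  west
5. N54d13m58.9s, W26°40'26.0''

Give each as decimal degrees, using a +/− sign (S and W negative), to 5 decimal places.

1. 0.93750, 162.03158
2. -17.85639, -34.07889
3. 56.86833, -98.54903
4. 59.02361, -43.84028
5. 54.23303, -26.67389

Point 1:
  φ: 0° + 56/60 + 15/3600 = 0 + 0.933333 + 0.004167 = 0.937500
  N ⇒ keep positive
  Lon: 1′ + 53.7″ = 1.89500′; 162 + 1.89500/60 = 162.031583
  E → positive
Point 2:
  φ: 17 + 51/60 + 23/3600 = 17.856389
  hemisphere S, so the sign is −
  Lon: 4′ + 44″ = 4.73333′; 34 + 4.73333/60 = 34.078889
  W ⇒ negate
Point 3:
  Lat: 52′ + 6″ = 52.10000′; 56 + 52.10000/60 = 56.868333
  N → positive
  Lon: 32′ + 56.5″ = 32.94167′; 98 + 32.94167/60 = 98.549028
  W → negative
Point 4:
  Lat: 59° + 1/60 + 25/3600 = 59 + 0.016667 + 0.006944 = 59.023611
  N ⇒ keep positive
  Lon: 43° + 50/60 + 25/3600 = 43 + 0.833333 + 0.006944 = 43.840278
  W ⇒ negate
Point 5:
  φ: 13′ + 58.9″ = 13.98167′; 54 + 13.98167/60 = 54.233028
  N → positive
  Lon: 26° + 40/60 + 26/3600 = 26 + 0.666667 + 0.007222 = 26.673889
  W → negative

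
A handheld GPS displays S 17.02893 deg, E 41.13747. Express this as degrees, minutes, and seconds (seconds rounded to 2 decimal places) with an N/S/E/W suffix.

17°01′44.15″ S, 41°08′14.89″ E

Lat: 0.028930 × 60 = 1.73580′ → 1′, remainder × 60 = 44.1480″
λ: 0.137470° → 8.24820′; 0.24820 × 60 = 14.8920″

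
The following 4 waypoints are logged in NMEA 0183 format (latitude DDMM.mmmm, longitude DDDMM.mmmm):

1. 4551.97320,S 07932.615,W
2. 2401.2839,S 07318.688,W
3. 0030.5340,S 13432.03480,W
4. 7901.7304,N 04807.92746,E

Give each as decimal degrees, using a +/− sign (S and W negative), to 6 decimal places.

1. -45.866220, -79.543583
2. -24.021398, -73.311467
3. -0.508900, -134.533913
4. 79.028840, 48.132124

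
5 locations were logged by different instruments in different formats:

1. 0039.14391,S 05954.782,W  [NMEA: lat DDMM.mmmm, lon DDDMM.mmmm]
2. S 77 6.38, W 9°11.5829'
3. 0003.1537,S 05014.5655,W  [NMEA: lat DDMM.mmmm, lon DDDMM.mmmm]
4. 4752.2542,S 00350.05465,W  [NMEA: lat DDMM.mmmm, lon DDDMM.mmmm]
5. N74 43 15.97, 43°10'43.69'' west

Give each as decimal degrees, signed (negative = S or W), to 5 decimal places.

1. -0.65240, -59.91303
2. -77.10633, -9.19305
3. -0.05256, -50.24276
4. -47.87090, -3.83424
5. 74.72110, -43.17880

Point 1:
  Latitude: degrees = first 2 digits = 0, minutes = 39.14391; 0 + 39.14391/60 = 0.652399
  hemisphere S, so the sign is −
  λ: degrees = first 3 digits = 59, minutes = 54.782; 59 + 54.782/60 = 59.913033
  hemisphere W, so the sign is −
Point 2:
  φ: 6.38′ = 0.106333°; total 77.106333
  S → negative
  λ: 9 + 11.5829/60 = 9.193048
  W ⇒ negate
Point 3:
  Lat: degrees = first 2 digits = 0, minutes = 3.1537; 0 + 3.1537/60 = 0.052562
  S ⇒ negate
  Longitude: split at 3 digits → 050° and 14.5655′; 50 + 14.5655/60 = 50.242758
  hemisphere W, so the sign is −
Point 4:
  φ: split at 2 digits → 47° and 52.2542′; 47 + 52.2542/60 = 47.870903
  S → negative
  Longitude: split at 3 digits → 003° and 50.05465′; 3 + 50.05465/60 = 3.834244
  W → negative
Point 5:
  φ: 74 + 43/60 + 15.97/3600 = 74.721103
  N → positive
  Lon: 43 + 10/60 + 43.69/3600 = 43.178803
  W → negative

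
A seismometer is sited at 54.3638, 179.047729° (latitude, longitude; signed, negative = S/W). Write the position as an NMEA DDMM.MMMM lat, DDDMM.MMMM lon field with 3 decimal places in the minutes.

φ: minutes = (54.363800 − 54) × 60 = 21.82800
λ: 179° + 0.047729 × 60 = 179° 2.86374′

5421.828,N / 17902.864,E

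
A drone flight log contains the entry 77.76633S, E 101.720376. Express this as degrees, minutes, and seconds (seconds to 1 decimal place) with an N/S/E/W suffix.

77°45′58.8″ S, 101°43′13.4″ E

Lat: whole degrees 77; 45.97980′ → 45′ and 58.788″
Lon: 0.720376° → 43.22256′; 0.22256 × 60 = 13.354″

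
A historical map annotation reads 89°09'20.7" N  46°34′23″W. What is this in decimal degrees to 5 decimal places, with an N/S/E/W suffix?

89.15575° N, 46.57306° W

Latitude: 89° + 9/60 + 20.7/3600 = 89 + 0.150000 + 0.005750 = 89.155750
Lon: 34′ + 23″ = 34.38333′; 46 + 34.38333/60 = 46.573056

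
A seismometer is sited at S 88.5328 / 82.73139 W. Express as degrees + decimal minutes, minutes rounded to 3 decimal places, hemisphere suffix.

88° 31.968′ S, 82° 43.883′ W

Latitude: fractional part 0.532800 → 31.96800 minutes
Lon: 82° + 0.731390 × 60 = 82° 43.88340′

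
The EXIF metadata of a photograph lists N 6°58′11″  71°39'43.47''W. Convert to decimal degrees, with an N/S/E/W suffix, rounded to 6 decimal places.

6.969722° N, 71.662075° W

φ: 58′ + 11″ = 58.18333′; 6 + 58.18333/60 = 6.9697222
Longitude: 71° + 39/60 + 43.47/3600 = 71 + 0.650000 + 0.012075 = 71.6620750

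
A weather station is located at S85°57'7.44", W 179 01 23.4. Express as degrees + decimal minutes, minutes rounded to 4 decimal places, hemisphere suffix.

85° 57.1240′ S, 179° 1.3900′ W

φ: seconds/60 = 0.12400; minutes = 57 + 0.12400 = 57.124000
Longitude: seconds/60 = 0.39000; minutes = 1 + 0.39000 = 1.390000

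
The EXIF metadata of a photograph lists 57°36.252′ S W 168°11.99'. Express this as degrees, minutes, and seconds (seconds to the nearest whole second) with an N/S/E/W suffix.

57°36′15″ S, 168°11′59″ W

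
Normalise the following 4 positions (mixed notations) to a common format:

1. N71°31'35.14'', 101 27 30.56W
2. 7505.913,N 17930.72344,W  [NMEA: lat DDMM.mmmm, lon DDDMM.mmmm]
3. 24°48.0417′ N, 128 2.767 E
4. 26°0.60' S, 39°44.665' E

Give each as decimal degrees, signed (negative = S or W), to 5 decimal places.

Point 1:
  φ: 71° + 31/60 + 35.14/3600 = 71 + 0.516667 + 0.009761 = 71.526428
  N → positive
  λ: 101 + 27/60 + 30.56/3600 = 101.458489
  hemisphere W, so the sign is −
Point 2:
  φ: degrees = first 2 digits = 75, minutes = 5.913; 75 + 5.913/60 = 75.098550
  N → positive
  Lon: degrees = first 3 digits = 179, minutes = 30.72344; 179 + 30.72344/60 = 179.512057
  W ⇒ negate
Point 3:
  Lat: 24 + 48.0417/60 = 24.800695
  N → positive
  Lon: 2.767′ = 0.046117°; total 128.046117
  E → positive
Point 4:
  φ: 26 + 0.6/60 = 26.010000
  S → negative
  Lon: 44.665′ = 0.744417°; total 39.744417
  E → positive

1. 71.52643, -101.45849
2. 75.09855, -179.51206
3. 24.80070, 128.04612
4. -26.01000, 39.74442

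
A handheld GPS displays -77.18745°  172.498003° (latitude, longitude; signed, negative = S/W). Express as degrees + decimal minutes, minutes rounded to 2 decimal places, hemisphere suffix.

77° 11.25′ S, 172° 29.88′ E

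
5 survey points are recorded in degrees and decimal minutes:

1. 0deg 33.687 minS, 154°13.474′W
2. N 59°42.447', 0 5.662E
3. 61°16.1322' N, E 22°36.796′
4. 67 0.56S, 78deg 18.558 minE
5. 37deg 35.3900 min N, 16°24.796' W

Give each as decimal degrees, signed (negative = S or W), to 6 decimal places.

Point 1:
  φ: 0 + 33.687/60 = 0.5614500
  hemisphere S, so the sign is −
  λ: 154 + 13.474/60 = 154.2245667
  hemisphere W, so the sign is −
Point 2:
  Latitude: 42.447′ = 0.707450°; total 59.7074500
  N → positive
  Longitude: 0 + 5.662/60 = 0.0943667
  E ⇒ keep positive
Point 3:
  Lat: 16.1322′ = 0.268870°; total 61.2688700
  N → positive
  Lon: 22 + 36.796/60 = 22.6132667
  E ⇒ keep positive
Point 4:
  Latitude: 0.56′ = 0.009333°; total 67.0093333
  S ⇒ negate
  Lon: 18.558′ = 0.309300°; total 78.3093000
  E ⇒ keep positive
Point 5:
  Latitude: 37 + 35.39/60 = 37.5898333
  N → positive
  λ: 24.796′ = 0.413267°; total 16.4132667
  hemisphere W, so the sign is −

1. -0.561450, -154.224567
2. 59.707450, 0.094367
3. 61.268870, 22.613267
4. -67.009333, 78.309300
5. 37.589833, -16.413267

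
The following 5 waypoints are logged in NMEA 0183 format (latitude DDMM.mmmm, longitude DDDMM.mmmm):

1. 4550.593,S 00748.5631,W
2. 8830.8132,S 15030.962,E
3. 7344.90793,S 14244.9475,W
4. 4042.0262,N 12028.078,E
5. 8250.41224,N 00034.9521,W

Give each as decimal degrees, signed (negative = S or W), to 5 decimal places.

1. -45.84322, -7.80939
2. -88.51355, 150.51603
3. -73.74847, -142.74913
4. 40.70044, 120.46797
5. 82.84020, -0.58254

Point 1:
  φ: degrees = first 2 digits = 45, minutes = 50.593; 45 + 50.593/60 = 45.843217
  hemisphere S, so the sign is −
  Lon: degrees = first 3 digits = 7, minutes = 48.5631; 7 + 48.5631/60 = 7.809385
  W ⇒ negate
Point 2:
  Lat: degrees = first 2 digits = 88, minutes = 30.8132; 88 + 30.8132/60 = 88.513553
  S → negative
  Lon: degrees = first 3 digits = 150, minutes = 30.962; 150 + 30.962/60 = 150.516033
  E ⇒ keep positive
Point 3:
  Lat: split at 2 digits → 73° and 44.90793′; 73 + 44.90793/60 = 73.748466
  S → negative
  λ: split at 3 digits → 142° and 44.9475′; 142 + 44.9475/60 = 142.749125
  W → negative
Point 4:
  Lat: degrees = first 2 digits = 40, minutes = 42.0262; 40 + 42.0262/60 = 40.700437
  N ⇒ keep positive
  Longitude: split at 3 digits → 120° and 28.078′; 120 + 28.078/60 = 120.467967
  E ⇒ keep positive
Point 5:
  Latitude: split at 2 digits → 82° and 50.41224′; 82 + 50.41224/60 = 82.840204
  N → positive
  Lon: degrees = first 3 digits = 0, minutes = 34.9521; 0 + 34.9521/60 = 0.582535
  W ⇒ negate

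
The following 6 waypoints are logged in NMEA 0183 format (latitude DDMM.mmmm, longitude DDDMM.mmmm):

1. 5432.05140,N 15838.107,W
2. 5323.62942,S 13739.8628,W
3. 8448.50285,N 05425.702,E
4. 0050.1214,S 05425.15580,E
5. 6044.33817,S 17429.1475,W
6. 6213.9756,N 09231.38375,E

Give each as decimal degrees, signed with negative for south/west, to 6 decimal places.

1. 54.534190, -158.635117
2. -53.393824, -137.664380
3. 84.808381, 54.428367
4. -0.835357, 54.419263
5. -60.738970, -174.485792
6. 62.232927, 92.523063

Point 1:
  Latitude: degrees = first 2 digits = 54, minutes = 32.0514; 54 + 32.0514/60 = 54.5341900
  N → positive
  Longitude: split at 3 digits → 158° and 38.107′; 158 + 38.107/60 = 158.6351167
  hemisphere W, so the sign is −
Point 2:
  Latitude: split at 2 digits → 53° and 23.62942′; 53 + 23.62942/60 = 53.3938237
  S → negative
  Lon: degrees = first 3 digits = 137, minutes = 39.8628; 137 + 39.8628/60 = 137.6643800
  W ⇒ negate
Point 3:
  φ: degrees = first 2 digits = 84, minutes = 48.50285; 84 + 48.50285/60 = 84.8083808
  N ⇒ keep positive
  Longitude: degrees = first 3 digits = 54, minutes = 25.702; 54 + 25.702/60 = 54.4283667
  E ⇒ keep positive
Point 4:
  φ: degrees = first 2 digits = 0, minutes = 50.1214; 0 + 50.1214/60 = 0.8353567
  S → negative
  λ: split at 3 digits → 054° and 25.1558′; 54 + 25.1558/60 = 54.4192633
  E ⇒ keep positive
Point 5:
  Latitude: split at 2 digits → 60° and 44.33817′; 60 + 44.33817/60 = 60.7389695
  hemisphere S, so the sign is −
  λ: degrees = first 3 digits = 174, minutes = 29.1475; 174 + 29.1475/60 = 174.4857917
  W ⇒ negate
Point 6:
  φ: split at 2 digits → 62° and 13.9756′; 62 + 13.9756/60 = 62.2329267
  N ⇒ keep positive
  λ: split at 3 digits → 092° and 31.38375′; 92 + 31.38375/60 = 92.5230625
  E → positive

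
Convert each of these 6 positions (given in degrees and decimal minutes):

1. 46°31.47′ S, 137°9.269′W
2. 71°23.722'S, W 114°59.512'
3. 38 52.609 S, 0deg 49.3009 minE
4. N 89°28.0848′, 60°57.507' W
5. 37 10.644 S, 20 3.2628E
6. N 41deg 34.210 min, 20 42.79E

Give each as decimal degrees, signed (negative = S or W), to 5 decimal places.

1. -46.52450, -137.15448
2. -71.39537, -114.99187
3. -38.87682, 0.82168
4. 89.46808, -60.95845
5. -37.17740, 20.05438
6. 41.57017, 20.71317

Point 1:
  Lat: 46 + 31.47/60 = 46.524500
  S → negative
  Longitude: 137 + 9.269/60 = 137.154483
  W ⇒ negate
Point 2:
  φ: 71 + 23.722/60 = 71.395367
  hemisphere S, so the sign is −
  Longitude: 114 + 59.512/60 = 114.991867
  W ⇒ negate
Point 3:
  φ: 38 + 52.609/60 = 38.876817
  S → negative
  λ: 49.3009′ = 0.821682°; total 0.821682
  E → positive
Point 4:
  Latitude: 28.0848′ = 0.468080°; total 89.468080
  N ⇒ keep positive
  Longitude: 57.507′ = 0.958450°; total 60.958450
  hemisphere W, so the sign is −
Point 5:
  Lat: 10.644′ = 0.177400°; total 37.177400
  S ⇒ negate
  Lon: 20 + 3.2628/60 = 20.054380
  E → positive
Point 6:
  Latitude: 41 + 34.21/60 = 41.570167
  N ⇒ keep positive
  Longitude: 42.79′ = 0.713167°; total 20.713167
  E ⇒ keep positive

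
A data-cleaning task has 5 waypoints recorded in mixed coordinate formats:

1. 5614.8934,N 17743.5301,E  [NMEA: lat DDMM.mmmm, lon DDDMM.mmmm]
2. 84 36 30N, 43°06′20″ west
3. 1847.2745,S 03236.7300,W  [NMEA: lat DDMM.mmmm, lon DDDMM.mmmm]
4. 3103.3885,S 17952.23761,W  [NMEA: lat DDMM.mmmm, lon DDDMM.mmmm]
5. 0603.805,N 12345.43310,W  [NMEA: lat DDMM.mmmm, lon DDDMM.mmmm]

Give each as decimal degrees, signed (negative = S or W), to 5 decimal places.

1. 56.24822, 177.72550
2. 84.60833, -43.10556
3. -18.78791, -32.61217
4. -31.05648, -179.87063
5. 6.06342, -123.75722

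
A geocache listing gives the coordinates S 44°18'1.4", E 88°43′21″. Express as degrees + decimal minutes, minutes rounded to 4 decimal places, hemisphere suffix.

44° 18.0233′ S, 88° 43.3500′ E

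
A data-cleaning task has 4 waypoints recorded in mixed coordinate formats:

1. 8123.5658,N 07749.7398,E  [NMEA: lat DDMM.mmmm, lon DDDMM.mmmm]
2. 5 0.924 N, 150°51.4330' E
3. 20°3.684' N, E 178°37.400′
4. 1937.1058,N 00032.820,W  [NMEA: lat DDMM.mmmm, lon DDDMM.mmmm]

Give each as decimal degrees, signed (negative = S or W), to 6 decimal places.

Point 1:
  Lat: degrees = first 2 digits = 81, minutes = 23.5658; 81 + 23.5658/60 = 81.3927633
  N → positive
  Longitude: split at 3 digits → 077° and 49.7398′; 77 + 49.7398/60 = 77.8289967
  E ⇒ keep positive
Point 2:
  Lat: 5 + 0.924/60 = 5.0154000
  N ⇒ keep positive
  Lon: 150 + 51.433/60 = 150.8572167
  E → positive
Point 3:
  φ: 3.684′ = 0.061400°; total 20.0614000
  N ⇒ keep positive
  Lon: 178 + 37.4/60 = 178.6233333
  E ⇒ keep positive
Point 4:
  Lat: degrees = first 2 digits = 19, minutes = 37.1058; 19 + 37.1058/60 = 19.6184300
  N → positive
  Lon: split at 3 digits → 000° and 32.82′; 0 + 32.82/60 = 0.5470000
  hemisphere W, so the sign is −

1. 81.392763, 77.828997
2. 5.015400, 150.857217
3. 20.061400, 178.623333
4. 19.618430, -0.547000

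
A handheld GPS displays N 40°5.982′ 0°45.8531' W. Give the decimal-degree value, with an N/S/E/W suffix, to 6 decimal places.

40.099700° N, 0.764218° W

φ: 5.982′ = 0.099700°; total 40.0997000
Longitude: 0 + 45.8531/60 = 0.7642183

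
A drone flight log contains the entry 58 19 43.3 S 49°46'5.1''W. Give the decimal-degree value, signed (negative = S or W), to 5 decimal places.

-58.32869, -49.76808

φ: 58 + 19/60 + 43.3/3600 = 58.328694
S → negative
Lon: 46′ + 5.1″ = 46.08500′; 49 + 46.08500/60 = 49.768083
hemisphere W, so the sign is −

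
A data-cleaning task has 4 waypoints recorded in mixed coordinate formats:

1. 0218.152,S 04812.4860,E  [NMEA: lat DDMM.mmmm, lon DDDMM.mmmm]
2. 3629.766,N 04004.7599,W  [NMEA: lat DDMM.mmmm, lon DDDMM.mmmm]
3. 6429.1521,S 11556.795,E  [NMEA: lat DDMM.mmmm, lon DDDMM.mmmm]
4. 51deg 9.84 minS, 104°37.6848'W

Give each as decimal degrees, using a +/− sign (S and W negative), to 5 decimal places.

Point 1:
  Lat: split at 2 digits → 02° and 18.152′; 2 + 18.152/60 = 2.302533
  S ⇒ negate
  λ: split at 3 digits → 048° and 12.486′; 48 + 12.486/60 = 48.208100
  E → positive
Point 2:
  φ: split at 2 digits → 36° and 29.766′; 36 + 29.766/60 = 36.496100
  N ⇒ keep positive
  Longitude: degrees = first 3 digits = 40, minutes = 4.7599; 40 + 4.7599/60 = 40.079332
  W ⇒ negate
Point 3:
  φ: split at 2 digits → 64° and 29.1521′; 64 + 29.1521/60 = 64.485868
  S → negative
  Lon: degrees = first 3 digits = 115, minutes = 56.795; 115 + 56.795/60 = 115.946583
  E ⇒ keep positive
Point 4:
  Latitude: 51 + 9.84/60 = 51.164000
  S → negative
  λ: 104 + 37.6848/60 = 104.628080
  hemisphere W, so the sign is −

1. -2.30253, 48.20810
2. 36.49610, -40.07933
3. -64.48587, 115.94658
4. -51.16400, -104.62808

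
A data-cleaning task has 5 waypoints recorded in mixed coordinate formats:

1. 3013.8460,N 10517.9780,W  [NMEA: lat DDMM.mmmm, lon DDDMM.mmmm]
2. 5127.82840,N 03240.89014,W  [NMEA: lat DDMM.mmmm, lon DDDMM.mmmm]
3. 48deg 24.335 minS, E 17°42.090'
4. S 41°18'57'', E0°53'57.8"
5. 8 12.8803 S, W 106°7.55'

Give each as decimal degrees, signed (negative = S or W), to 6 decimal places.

1. 30.230767, -105.299633
2. 51.463807, -32.681502
3. -48.405583, 17.701500
4. -41.315833, 0.899389
5. -8.214672, -106.125833

Point 1:
  Lat: degrees = first 2 digits = 30, minutes = 13.846; 30 + 13.846/60 = 30.2307667
  N ⇒ keep positive
  Lon: split at 3 digits → 105° and 17.978′; 105 + 17.978/60 = 105.2996333
  W ⇒ negate
Point 2:
  Latitude: degrees = first 2 digits = 51, minutes = 27.8284; 51 + 27.8284/60 = 51.4638067
  N → positive
  λ: degrees = first 3 digits = 32, minutes = 40.89014; 32 + 40.89014/60 = 32.6815023
  W → negative
Point 3:
  Latitude: 48 + 24.335/60 = 48.4055833
  hemisphere S, so the sign is −
  λ: 42.09′ = 0.701500°; total 17.7015000
  E → positive
Point 4:
  Lat: 41° + 18/60 + 57/3600 = 41 + 0.300000 + 0.015833 = 41.3158333
  S ⇒ negate
  λ: 0 + 53/60 + 57.8/3600 = 0.8993889
  E ⇒ keep positive
Point 5:
  φ: 12.8803′ = 0.214672°; total 8.2146717
  S ⇒ negate
  Lon: 106 + 7.55/60 = 106.1258333
  W → negative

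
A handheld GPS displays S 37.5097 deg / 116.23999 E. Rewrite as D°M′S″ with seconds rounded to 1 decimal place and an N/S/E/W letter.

Latitude: 0.509700 × 60 = 30.58200′ → 30′, remainder × 60 = 34.920″
Longitude: 0.239990° → 14.39940′; 0.39940 × 60 = 23.964″

37°30′34.9″ S, 116°14′24.0″ E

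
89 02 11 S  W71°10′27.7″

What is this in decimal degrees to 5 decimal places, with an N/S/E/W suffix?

89.03639° S, 71.17436° W

φ: 89° + 2/60 + 11/3600 = 89 + 0.033333 + 0.003056 = 89.036389
Longitude: 10′ + 27.7″ = 10.46167′; 71 + 10.46167/60 = 71.174361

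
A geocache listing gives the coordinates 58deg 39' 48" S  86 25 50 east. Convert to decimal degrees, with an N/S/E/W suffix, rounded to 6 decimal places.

58.663333° S, 86.430556° E

Lat: 39′ + 48″ = 39.80000′; 58 + 39.80000/60 = 58.6633333
λ: 86° + 25/60 + 50/3600 = 86 + 0.416667 + 0.013889 = 86.4305556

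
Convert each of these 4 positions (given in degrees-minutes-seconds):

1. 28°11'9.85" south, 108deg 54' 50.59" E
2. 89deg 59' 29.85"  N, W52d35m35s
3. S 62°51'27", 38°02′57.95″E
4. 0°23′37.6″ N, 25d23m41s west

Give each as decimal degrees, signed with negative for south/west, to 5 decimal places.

1. -28.18607, 108.91405
2. 89.99163, -52.59306
3. -62.85750, 38.04943
4. 0.39378, -25.39472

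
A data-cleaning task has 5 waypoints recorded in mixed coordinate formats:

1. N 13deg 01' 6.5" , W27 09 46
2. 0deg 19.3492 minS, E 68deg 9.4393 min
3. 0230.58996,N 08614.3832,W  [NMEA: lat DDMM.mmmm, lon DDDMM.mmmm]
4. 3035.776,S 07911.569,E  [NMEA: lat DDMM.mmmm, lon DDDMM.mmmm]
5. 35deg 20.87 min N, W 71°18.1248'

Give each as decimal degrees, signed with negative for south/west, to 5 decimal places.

1. 13.01847, -27.16278
2. -0.32249, 68.15732
3. 2.50983, -86.23972
4. -30.59627, 79.19282
5. 35.34783, -71.30208

Point 1:
  φ: 13 + 1/60 + 6.5/3600 = 13.018472
  N → positive
  λ: 27° + 9/60 + 46/3600 = 27 + 0.150000 + 0.012778 = 27.162778
  hemisphere W, so the sign is −
Point 2:
  Lat: 19.3492′ = 0.322487°; total 0.322487
  hemisphere S, so the sign is −
  Lon: 68 + 9.4393/60 = 68.157322
  E ⇒ keep positive
Point 3:
  φ: split at 2 digits → 02° and 30.58996′; 2 + 30.58996/60 = 2.509833
  N ⇒ keep positive
  Longitude: degrees = first 3 digits = 86, minutes = 14.3832; 86 + 14.3832/60 = 86.239720
  hemisphere W, so the sign is −
Point 4:
  φ: split at 2 digits → 30° and 35.776′; 30 + 35.776/60 = 30.596267
  S → negative
  Lon: degrees = first 3 digits = 79, minutes = 11.569; 79 + 11.569/60 = 79.192817
  E → positive
Point 5:
  φ: 20.87′ = 0.347833°; total 35.347833
  N ⇒ keep positive
  Longitude: 18.1248′ = 0.302080°; total 71.302080
  W ⇒ negate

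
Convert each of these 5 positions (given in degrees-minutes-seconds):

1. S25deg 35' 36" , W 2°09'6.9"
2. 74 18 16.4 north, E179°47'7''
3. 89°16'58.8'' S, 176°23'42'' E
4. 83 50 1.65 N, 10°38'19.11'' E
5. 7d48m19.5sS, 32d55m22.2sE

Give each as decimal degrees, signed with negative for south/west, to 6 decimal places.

Point 1:
  Lat: 25° + 35/60 + 36/3600 = 25 + 0.583333 + 0.010000 = 25.5933333
  S → negative
  Lon: 2° + 9/60 + 6.9/3600 = 2 + 0.150000 + 0.001917 = 2.1519167
  W ⇒ negate
Point 2:
  φ: 74 + 18/60 + 16.4/3600 = 74.3045556
  N → positive
  Lon: 179° + 47/60 + 7/3600 = 179 + 0.783333 + 0.001944 = 179.7852778
  E → positive
Point 3:
  φ: 16′ + 58.8″ = 16.98000′; 89 + 16.98000/60 = 89.2830000
  hemisphere S, so the sign is −
  Lon: 176° + 23/60 + 42/3600 = 176 + 0.383333 + 0.011667 = 176.3950000
  E → positive
Point 4:
  Latitude: 83 + 50/60 + 1.65/3600 = 83.8337917
  N → positive
  Longitude: 10° + 38/60 + 19.11/3600 = 10 + 0.633333 + 0.005308 = 10.6386417
  E ⇒ keep positive
Point 5:
  Latitude: 7° + 48/60 + 19.5/3600 = 7 + 0.800000 + 0.005417 = 7.8054167
  S ⇒ negate
  Lon: 55′ + 22.2″ = 55.37000′; 32 + 55.37000/60 = 32.9228333
  E → positive

1. -25.593333, -2.151917
2. 74.304556, 179.785278
3. -89.283000, 176.395000
4. 83.833792, 10.638642
5. -7.805417, 32.922833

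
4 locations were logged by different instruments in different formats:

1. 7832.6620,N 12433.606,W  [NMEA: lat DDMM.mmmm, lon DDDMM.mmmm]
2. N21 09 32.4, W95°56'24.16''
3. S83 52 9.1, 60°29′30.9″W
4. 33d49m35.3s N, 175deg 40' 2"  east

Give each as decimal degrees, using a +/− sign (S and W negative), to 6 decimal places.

1. 78.544367, -124.560100
2. 21.159000, -95.940044
3. -83.869194, -60.491917
4. 33.826472, 175.667222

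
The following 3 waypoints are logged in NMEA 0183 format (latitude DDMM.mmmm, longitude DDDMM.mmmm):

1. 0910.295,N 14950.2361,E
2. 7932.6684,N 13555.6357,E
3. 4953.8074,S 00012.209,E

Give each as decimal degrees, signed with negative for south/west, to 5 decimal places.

1. 9.17158, 149.83727
2. 79.54447, 135.92726
3. -49.89679, 0.20348

Point 1:
  Latitude: split at 2 digits → 09° and 10.295′; 9 + 10.295/60 = 9.171583
  N → positive
  Lon: degrees = first 3 digits = 149, minutes = 50.2361; 149 + 50.2361/60 = 149.837268
  E → positive
Point 2:
  φ: degrees = first 2 digits = 79, minutes = 32.6684; 79 + 32.6684/60 = 79.544473
  N ⇒ keep positive
  λ: degrees = first 3 digits = 135, minutes = 55.6357; 135 + 55.6357/60 = 135.927262
  E → positive
Point 3:
  Lat: degrees = first 2 digits = 49, minutes = 53.8074; 49 + 53.8074/60 = 49.896790
  S ⇒ negate
  λ: split at 3 digits → 000° and 12.209′; 0 + 12.209/60 = 0.203483
  E → positive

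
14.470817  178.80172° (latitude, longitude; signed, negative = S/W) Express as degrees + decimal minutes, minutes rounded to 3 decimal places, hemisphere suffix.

φ: 14° + 0.470817 × 60 = 14° 28.24902′
λ: minutes = (178.801720 − 178) × 60 = 48.10320

14° 28.249′ N, 178° 48.103′ E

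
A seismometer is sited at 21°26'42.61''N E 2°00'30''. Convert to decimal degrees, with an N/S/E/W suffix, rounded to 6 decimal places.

Lat: 21 + 26/60 + 42.61/3600 = 21.4451694
Longitude: 2 + 0/60 + 30/3600 = 2.0083333

21.445169° N, 2.008333° E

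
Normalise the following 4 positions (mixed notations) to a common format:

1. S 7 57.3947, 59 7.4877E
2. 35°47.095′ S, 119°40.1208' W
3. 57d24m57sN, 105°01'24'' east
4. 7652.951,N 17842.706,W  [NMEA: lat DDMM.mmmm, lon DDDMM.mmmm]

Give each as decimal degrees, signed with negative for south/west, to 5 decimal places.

1. -7.95658, 59.12480
2. -35.78492, -119.66868
3. 57.41583, 105.02333
4. 76.88252, -178.71177

Point 1:
  Lat: 57.3947′ = 0.956578°; total 7.956578
  S → negative
  Longitude: 7.4877′ = 0.124795°; total 59.124795
  E → positive
Point 2:
  φ: 47.095′ = 0.784917°; total 35.784917
  S → negative
  Lon: 40.1208′ = 0.668680°; total 119.668680
  hemisphere W, so the sign is −
Point 3:
  Lat: 57° + 24/60 + 57/3600 = 57 + 0.400000 + 0.015833 = 57.415833
  N → positive
  Longitude: 105° + 1/60 + 24/3600 = 105 + 0.016667 + 0.006667 = 105.023333
  E ⇒ keep positive
Point 4:
  Latitude: split at 2 digits → 76° and 52.951′; 76 + 52.951/60 = 76.882517
  N ⇒ keep positive
  λ: degrees = first 3 digits = 178, minutes = 42.706; 178 + 42.706/60 = 178.711767
  hemisphere W, so the sign is −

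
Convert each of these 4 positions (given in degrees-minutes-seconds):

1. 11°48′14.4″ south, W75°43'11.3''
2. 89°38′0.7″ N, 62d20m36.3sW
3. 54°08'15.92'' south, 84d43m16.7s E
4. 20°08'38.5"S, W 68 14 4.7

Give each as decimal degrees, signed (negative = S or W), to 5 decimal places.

1. -11.80400, -75.71981
2. 89.63353, -62.34342
3. -54.13776, 84.72131
4. -20.14403, -68.23464

Point 1:
  Latitude: 48′ + 14.4″ = 48.24000′; 11 + 48.24000/60 = 11.804000
  S ⇒ negate
  Longitude: 75° + 43/60 + 11.3/3600 = 75 + 0.716667 + 0.003139 = 75.719806
  hemisphere W, so the sign is −
Point 2:
  φ: 89° + 38/60 + 0.7/3600 = 89 + 0.633333 + 0.000194 = 89.633528
  N ⇒ keep positive
  Lon: 62 + 20/60 + 36.3/3600 = 62.343417
  hemisphere W, so the sign is −
Point 3:
  Latitude: 54° + 8/60 + 15.92/3600 = 54 + 0.133333 + 0.004422 = 54.137756
  S → negative
  Lon: 43′ + 16.7″ = 43.27833′; 84 + 43.27833/60 = 84.721306
  E → positive
Point 4:
  Lat: 20° + 8/60 + 38.5/3600 = 20 + 0.133333 + 0.010694 = 20.144028
  S → negative
  Lon: 14′ + 4.7″ = 14.07833′; 68 + 14.07833/60 = 68.234639
  W ⇒ negate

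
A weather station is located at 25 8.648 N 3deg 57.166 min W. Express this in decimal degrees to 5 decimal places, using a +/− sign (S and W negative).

φ: 8.648′ = 0.144133°; total 25.144133
N ⇒ keep positive
Lon: 3 + 57.166/60 = 3.952767
W ⇒ negate

25.14413, -3.95277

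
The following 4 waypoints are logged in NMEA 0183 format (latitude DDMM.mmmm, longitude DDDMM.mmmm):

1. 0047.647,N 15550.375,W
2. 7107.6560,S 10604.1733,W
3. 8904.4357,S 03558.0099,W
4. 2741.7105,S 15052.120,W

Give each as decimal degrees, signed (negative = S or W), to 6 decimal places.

Point 1:
  φ: split at 2 digits → 00° and 47.647′; 0 + 47.647/60 = 0.7941167
  N → positive
  Longitude: split at 3 digits → 155° and 50.375′; 155 + 50.375/60 = 155.8395833
  W → negative
Point 2:
  φ: split at 2 digits → 71° and 7.656′; 71 + 7.656/60 = 71.1276000
  S ⇒ negate
  Lon: degrees = first 3 digits = 106, minutes = 4.1733; 106 + 4.1733/60 = 106.0695550
  W → negative
Point 3:
  φ: split at 2 digits → 89° and 4.4357′; 89 + 4.4357/60 = 89.0739283
  hemisphere S, so the sign is −
  Lon: split at 3 digits → 035° and 58.0099′; 35 + 58.0099/60 = 35.9668317
  W ⇒ negate
Point 4:
  Latitude: degrees = first 2 digits = 27, minutes = 41.7105; 27 + 41.7105/60 = 27.6951750
  hemisphere S, so the sign is −
  λ: degrees = first 3 digits = 150, minutes = 52.12; 150 + 52.12/60 = 150.8686667
  W → negative

1. 0.794117, -155.839583
2. -71.127600, -106.069555
3. -89.073928, -35.966832
4. -27.695175, -150.868667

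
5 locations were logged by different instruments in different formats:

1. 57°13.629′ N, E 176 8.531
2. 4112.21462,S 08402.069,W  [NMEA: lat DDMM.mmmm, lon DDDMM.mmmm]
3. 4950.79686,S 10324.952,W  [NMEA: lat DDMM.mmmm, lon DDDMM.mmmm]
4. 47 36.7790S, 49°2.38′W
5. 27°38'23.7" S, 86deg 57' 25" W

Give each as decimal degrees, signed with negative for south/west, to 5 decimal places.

Point 1:
  φ: 57 + 13.629/60 = 57.227150
  N ⇒ keep positive
  Lon: 8.531′ = 0.142183°; total 176.142183
  E ⇒ keep positive
Point 2:
  Lat: degrees = first 2 digits = 41, minutes = 12.21462; 41 + 12.21462/60 = 41.203577
  S → negative
  Longitude: degrees = first 3 digits = 84, minutes = 2.069; 84 + 2.069/60 = 84.034483
  W → negative
Point 3:
  φ: split at 2 digits → 49° and 50.79686′; 49 + 50.79686/60 = 49.846614
  S → negative
  λ: split at 3 digits → 103° and 24.952′; 103 + 24.952/60 = 103.415867
  W → negative
Point 4:
  Latitude: 47 + 36.779/60 = 47.612983
  hemisphere S, so the sign is −
  Lon: 2.38′ = 0.039667°; total 49.039667
  W → negative
Point 5:
  Lat: 38′ + 23.7″ = 38.39500′; 27 + 38.39500/60 = 27.639917
  S → negative
  Lon: 86° + 57/60 + 25/3600 = 86 + 0.950000 + 0.006944 = 86.956944
  W → negative

1. 57.22715, 176.14218
2. -41.20358, -84.03448
3. -49.84661, -103.41587
4. -47.61298, -49.03967
5. -27.63992, -86.95694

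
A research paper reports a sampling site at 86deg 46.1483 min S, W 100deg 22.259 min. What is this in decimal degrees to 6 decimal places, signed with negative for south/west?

Latitude: 86 + 46.1483/60 = 86.7691383
hemisphere S, so the sign is −
λ: 100 + 22.259/60 = 100.3709833
W → negative

-86.769138, -100.370983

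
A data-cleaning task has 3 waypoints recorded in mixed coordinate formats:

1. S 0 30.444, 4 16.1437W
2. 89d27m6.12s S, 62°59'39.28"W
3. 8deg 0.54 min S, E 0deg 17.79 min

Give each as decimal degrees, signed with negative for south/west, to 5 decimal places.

Point 1:
  φ: 30.444′ = 0.507400°; total 0.507400
  S → negative
  Longitude: 16.1437′ = 0.269062°; total 4.269062
  hemisphere W, so the sign is −
Point 2:
  Lat: 27′ + 6.12″ = 27.10200′; 89 + 27.10200/60 = 89.451700
  S ⇒ negate
  λ: 62° + 59/60 + 39.28/3600 = 62 + 0.983333 + 0.010911 = 62.994244
  W → negative
Point 3:
  Latitude: 8 + 0.54/60 = 8.009000
  S ⇒ negate
  Longitude: 0 + 17.79/60 = 0.296500
  E → positive

1. -0.50740, -4.26906
2. -89.45170, -62.99424
3. -8.00900, 0.29650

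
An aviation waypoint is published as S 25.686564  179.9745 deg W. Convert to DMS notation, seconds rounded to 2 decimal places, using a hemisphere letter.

Latitude: 0.686564° → 41.19384′; 0.19384 × 60 = 11.6304″
Longitude: 0.974500 × 60 = 58.47000′ → 58′, remainder × 60 = 28.2000″

25°41′11.63″ S, 179°58′28.20″ W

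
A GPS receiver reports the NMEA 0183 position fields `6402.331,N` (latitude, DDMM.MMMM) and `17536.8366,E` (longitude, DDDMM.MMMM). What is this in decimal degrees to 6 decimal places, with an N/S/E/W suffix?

64.038850° N, 175.613943° E

Latitude: degrees = first 2 digits = 64, minutes = 2.331; 64 + 2.331/60 = 64.0388500
Longitude: degrees = first 3 digits = 175, minutes = 36.8366; 175 + 36.8366/60 = 175.6139433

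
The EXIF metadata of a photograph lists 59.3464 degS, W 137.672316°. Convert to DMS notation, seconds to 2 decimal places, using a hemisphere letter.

Lat: 0.346400 × 60 = 20.78400′ → 20′, remainder × 60 = 47.0400″
Lon: 0.672316° → 40.33896′; 0.33896 × 60 = 20.3376″

59°20′47.04″ S, 137°40′20.34″ W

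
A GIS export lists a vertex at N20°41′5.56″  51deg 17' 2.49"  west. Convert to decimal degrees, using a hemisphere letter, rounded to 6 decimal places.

φ: 41′ + 5.56″ = 41.09267′; 20 + 41.09267/60 = 20.6848778
Lon: 17′ + 2.49″ = 17.04150′; 51 + 17.04150/60 = 51.2840250

20.684878° N, 51.284025° W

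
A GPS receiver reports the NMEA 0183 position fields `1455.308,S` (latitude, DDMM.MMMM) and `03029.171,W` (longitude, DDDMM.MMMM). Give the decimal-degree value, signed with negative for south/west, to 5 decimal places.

Lat: split at 2 digits → 14° and 55.308′; 14 + 55.308/60 = 14.921800
S ⇒ negate
Lon: split at 3 digits → 030° and 29.171′; 30 + 29.171/60 = 30.486183
W ⇒ negate

-14.92180, -30.48618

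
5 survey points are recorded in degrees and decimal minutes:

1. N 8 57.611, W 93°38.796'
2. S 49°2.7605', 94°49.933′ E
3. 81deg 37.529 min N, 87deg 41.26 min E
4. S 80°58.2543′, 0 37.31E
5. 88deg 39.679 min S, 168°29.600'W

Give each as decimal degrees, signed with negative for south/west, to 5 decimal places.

Point 1:
  φ: 8 + 57.611/60 = 8.960183
  N ⇒ keep positive
  λ: 38.796′ = 0.646600°; total 93.646600
  hemisphere W, so the sign is −
Point 2:
  Latitude: 2.7605′ = 0.046008°; total 49.046008
  S → negative
  Longitude: 94 + 49.933/60 = 94.832217
  E ⇒ keep positive
Point 3:
  φ: 81 + 37.529/60 = 81.625483
  N ⇒ keep positive
  Longitude: 87 + 41.26/60 = 87.687667
  E → positive
Point 4:
  φ: 80 + 58.2543/60 = 80.970905
  hemisphere S, so the sign is −
  Longitude: 37.31′ = 0.621833°; total 0.621833
  E → positive
Point 5:
  Latitude: 39.679′ = 0.661317°; total 88.661317
  S → negative
  λ: 29.6′ = 0.493333°; total 168.493333
  W → negative

1. 8.96018, -93.64660
2. -49.04601, 94.83222
3. 81.62548, 87.68767
4. -80.97091, 0.62183
5. -88.66132, -168.49333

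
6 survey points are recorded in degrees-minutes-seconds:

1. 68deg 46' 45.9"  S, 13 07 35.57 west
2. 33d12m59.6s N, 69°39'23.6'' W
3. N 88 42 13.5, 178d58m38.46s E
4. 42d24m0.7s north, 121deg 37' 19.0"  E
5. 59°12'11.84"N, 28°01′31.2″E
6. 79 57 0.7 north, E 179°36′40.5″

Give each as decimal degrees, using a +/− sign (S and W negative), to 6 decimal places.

Point 1:
  φ: 68 + 46/60 + 45.9/3600 = 68.7794167
  hemisphere S, so the sign is −
  Lon: 7′ + 35.57″ = 7.59283′; 13 + 7.59283/60 = 13.1265472
  W → negative
Point 2:
  Latitude: 33° + 12/60 + 59.6/3600 = 33 + 0.200000 + 0.016556 = 33.2165556
  N → positive
  λ: 69° + 39/60 + 23.6/3600 = 69 + 0.650000 + 0.006556 = 69.6565556
  hemisphere W, so the sign is −
Point 3:
  φ: 88° + 42/60 + 13.5/3600 = 88 + 0.700000 + 0.003750 = 88.7037500
  N → positive
  Lon: 178° + 58/60 + 38.46/3600 = 178 + 0.966667 + 0.010683 = 178.9773500
  E ⇒ keep positive
Point 4:
  Lat: 42 + 24/60 + 0.7/3600 = 42.4001944
  N → positive
  λ: 121° + 37/60 + 19/3600 = 121 + 0.616667 + 0.005278 = 121.6219444
  E → positive
Point 5:
  φ: 12′ + 11.84″ = 12.19733′; 59 + 12.19733/60 = 59.2032889
  N ⇒ keep positive
  Lon: 28 + 1/60 + 31.2/3600 = 28.0253333
  E → positive
Point 6:
  Lat: 79° + 57/60 + 0.7/3600 = 79 + 0.950000 + 0.000194 = 79.9501944
  N → positive
  Longitude: 179 + 36/60 + 40.5/3600 = 179.6112500
  E ⇒ keep positive

1. -68.779417, -13.126547
2. 33.216556, -69.656556
3. 88.703750, 178.977350
4. 42.400194, 121.621944
5. 59.203289, 28.025333
6. 79.950194, 179.611250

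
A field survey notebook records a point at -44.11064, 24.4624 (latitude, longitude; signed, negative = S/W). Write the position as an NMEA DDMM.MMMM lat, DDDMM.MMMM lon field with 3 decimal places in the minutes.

4406.638,S / 02427.744,E

Latitude is negative → S; |value| = 44.110640
φ: minutes = (44.110640 − 44) × 60 = 6.63840
Lon: fractional part 0.462400 → 27.74400 minutes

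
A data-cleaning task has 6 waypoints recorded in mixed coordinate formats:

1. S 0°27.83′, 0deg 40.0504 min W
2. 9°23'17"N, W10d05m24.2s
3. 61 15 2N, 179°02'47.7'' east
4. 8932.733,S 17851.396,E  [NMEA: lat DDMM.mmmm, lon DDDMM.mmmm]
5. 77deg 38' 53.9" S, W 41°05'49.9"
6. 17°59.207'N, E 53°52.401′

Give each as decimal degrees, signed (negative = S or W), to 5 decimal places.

1. -0.46383, -0.66751
2. 9.38806, -10.09006
3. 61.25056, 179.04658
4. -89.54555, 178.85660
5. -77.64831, -41.09719
6. 17.98678, 53.87335

Point 1:
  Latitude: 0 + 27.83/60 = 0.463833
  S ⇒ negate
  λ: 0 + 40.0504/60 = 0.667507
  W ⇒ negate
Point 2:
  φ: 23′ + 17″ = 23.28333′; 9 + 23.28333/60 = 9.388056
  N ⇒ keep positive
  Lon: 10 + 5/60 + 24.2/3600 = 10.090056
  hemisphere W, so the sign is −
Point 3:
  φ: 15′ + 2″ = 15.03333′; 61 + 15.03333/60 = 61.250556
  N → positive
  Longitude: 2′ + 47.7″ = 2.79500′; 179 + 2.79500/60 = 179.046583
  E → positive
Point 4:
  φ: degrees = first 2 digits = 89, minutes = 32.733; 89 + 32.733/60 = 89.545550
  S → negative
  Lon: split at 3 digits → 178° and 51.396′; 178 + 51.396/60 = 178.856600
  E → positive
Point 5:
  Latitude: 38′ + 53.9″ = 38.89833′; 77 + 38.89833/60 = 77.648306
  hemisphere S, so the sign is −
  Longitude: 41 + 5/60 + 49.9/3600 = 41.097194
  W → negative
Point 6:
  Latitude: 17 + 59.207/60 = 17.986783
  N → positive
  Lon: 52.401′ = 0.873350°; total 53.873350
  E → positive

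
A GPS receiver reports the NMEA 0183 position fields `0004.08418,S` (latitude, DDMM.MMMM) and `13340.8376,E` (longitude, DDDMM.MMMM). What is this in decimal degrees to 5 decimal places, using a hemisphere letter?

Lat: degrees = first 2 digits = 0, minutes = 4.08418; 0 + 4.08418/60 = 0.068070
λ: split at 3 digits → 133° and 40.8376′; 133 + 40.8376/60 = 133.680627

0.06807° S, 133.68063° E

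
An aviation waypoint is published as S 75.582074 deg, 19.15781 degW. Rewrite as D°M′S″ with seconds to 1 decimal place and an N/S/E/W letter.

75°34′55.5″ S, 19°09′28.1″ W

φ: whole degrees 75; 34.92444′ → 34′ and 55.466″
λ: whole degrees 19; 9.46860′ → 9′ and 28.116″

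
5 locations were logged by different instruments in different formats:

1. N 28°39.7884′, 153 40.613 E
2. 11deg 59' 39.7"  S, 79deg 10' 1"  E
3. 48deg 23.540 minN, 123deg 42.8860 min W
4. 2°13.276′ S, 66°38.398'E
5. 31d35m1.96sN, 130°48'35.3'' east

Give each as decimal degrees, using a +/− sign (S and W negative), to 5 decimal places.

Point 1:
  Lat: 39.7884′ = 0.663140°; total 28.663140
  N ⇒ keep positive
  Longitude: 153 + 40.613/60 = 153.676883
  E → positive
Point 2:
  Lat: 59′ + 39.7″ = 59.66167′; 11 + 59.66167/60 = 11.994361
  S ⇒ negate
  λ: 79° + 10/60 + 1/3600 = 79 + 0.166667 + 0.000278 = 79.166944
  E → positive
Point 3:
  φ: 23.54′ = 0.392333°; total 48.392333
  N → positive
  Longitude: 42.886′ = 0.714767°; total 123.714767
  W → negative
Point 4:
  Lat: 2 + 13.276/60 = 2.221267
  S → negative
  λ: 66 + 38.398/60 = 66.639967
  E ⇒ keep positive
Point 5:
  Latitude: 31 + 35/60 + 1.96/3600 = 31.583878
  N → positive
  Longitude: 48′ + 35.3″ = 48.58833′; 130 + 48.58833/60 = 130.809806
  E ⇒ keep positive

1. 28.66314, 153.67688
2. -11.99436, 79.16694
3. 48.39233, -123.71477
4. -2.22127, 66.63997
5. 31.58388, 130.80981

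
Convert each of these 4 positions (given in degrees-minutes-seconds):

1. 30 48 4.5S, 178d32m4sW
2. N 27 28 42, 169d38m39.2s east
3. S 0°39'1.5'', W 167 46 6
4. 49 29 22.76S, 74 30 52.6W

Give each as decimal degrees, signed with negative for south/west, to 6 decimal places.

Point 1:
  φ: 30 + 48/60 + 4.5/3600 = 30.8012500
  S ⇒ negate
  λ: 178 + 32/60 + 4/3600 = 178.5344444
  W → negative
Point 2:
  Lat: 27° + 28/60 + 42/3600 = 27 + 0.466667 + 0.011667 = 27.4783333
  N → positive
  λ: 169° + 38/60 + 39.2/3600 = 169 + 0.633333 + 0.010889 = 169.6442222
  E → positive
Point 3:
  φ: 0° + 39/60 + 1.5/3600 = 0 + 0.650000 + 0.000417 = 0.6504167
  hemisphere S, so the sign is −
  Longitude: 167 + 46/60 + 6/3600 = 167.7683333
  hemisphere W, so the sign is −
Point 4:
  Lat: 49° + 29/60 + 22.76/3600 = 49 + 0.483333 + 0.006322 = 49.4896556
  S ⇒ negate
  Lon: 74 + 30/60 + 52.6/3600 = 74.5146111
  hemisphere W, so the sign is −

1. -30.801250, -178.534444
2. 27.478333, 169.644222
3. -0.650417, -167.768333
4. -49.489656, -74.514611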